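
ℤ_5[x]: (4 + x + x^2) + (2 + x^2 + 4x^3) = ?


Add coefficients mod 5:
x^0: 4 + 2 = 1 (mod 5)
x^1: 1 + 0 = 1 (mod 5)
x^2: 1 + 1 = 2 (mod 5)
x^3: 0 + 4 = 4 (mod 5)
Result: 1 + x + 2x^2 + 4x^3

f + g = 1 + x + 2x^2 + 4x^3


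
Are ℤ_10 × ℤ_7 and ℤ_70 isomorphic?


Comparing ℤ_10 × ℤ_7 and ℤ_70:
gcd(10,7) = 1, so ℤ_10 × ℤ_7 ≅ ℤ_70 (CRT)

Yes, ℤ_10 × ℤ_7 ≅ ℤ_70


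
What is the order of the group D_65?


|D_n| = 2n (n rotations and n reflections)
|D_65| = 2×65 = 130

|D_65| = 130


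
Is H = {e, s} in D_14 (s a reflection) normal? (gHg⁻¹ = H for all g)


H = {e, s} in D_14 (s a reflection)
r·s·r⁻¹ = sr⁻² ≠ s for n ≥ 3, so {e, s} is not closed under conjugation

No, not a normal subgroup


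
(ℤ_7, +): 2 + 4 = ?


Operation: addition mod 7
2 + 4 = (a + b) mod 7 with a = 2, b = 4

2 + 4 = 6


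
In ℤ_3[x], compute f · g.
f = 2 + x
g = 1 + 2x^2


Expand and collect like terms; reduce coefficients mod 3:
x^0: 2·1 = 2 ≡ 2 (mod 3)
x^1: 2·0 + 1·1 = 1 ≡ 1 (mod 3)
x^2: 2·2 + 1·0 = 4 ≡ 1 (mod 3)
x^3: 1·2 = 2 ≡ 2 (mod 3)
Result: 2 + x + x^2 + 2x^3

f · g = 2 + x + x^2 + 2x^3


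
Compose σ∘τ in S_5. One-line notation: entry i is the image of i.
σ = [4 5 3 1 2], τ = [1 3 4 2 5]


σ∘τ: apply τ first, then σ
1 →τ 1 →σ 4
2 →τ 3 →σ 3
3 →τ 4 →σ 1
4 →τ 2 →σ 5
5 →τ 5 →σ 2

σ∘τ = [4 3 1 5 2]


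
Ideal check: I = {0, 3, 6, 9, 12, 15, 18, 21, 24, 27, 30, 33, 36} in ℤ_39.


Check ideal conditions for I = {0, 3, 6, 9, 12, 15, 18, 21, 24, 27, 30, 33, 36} in ℤ_39:
(1) I is an additive subgroup? Yes
(2) For r ∈ ℤ_39 and a ∈ I: r·a ∈ I? Yes

Yes, I is an ideal of ℤ_39


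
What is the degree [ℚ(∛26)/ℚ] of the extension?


∛26 has minimal polynomial x³ - 26 (irreducible over ℚ since 26 is not a perfect cube)

[ℚ(∛26)/ℚ] = 3


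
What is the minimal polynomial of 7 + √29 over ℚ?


Let α = 7 + √29. Then α - 7 = √29, so (α - 7)² = 29, giving α² - 14α + 20 = 0. Degree 2 and α ∉ ℚ, so this is the minimal polynomial.

Minimal polynomial: x² - 14x + 20


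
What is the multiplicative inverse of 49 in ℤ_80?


Use the extended Euclidean algorithm to write 1 = 49·s + 80·t; then s mod 80 is the inverse.
Euclidean algorithm:
  49 = 0·80 + 49
  80 = 1·49 + 31
  49 = 1·31 + 18
  31 = 1·18 + 13
  18 = 1·13 + 5
  13 = 2·5 + 3
  5 = 1·3 + 2
  3 = 1·2 + 1
  2 = 2·1 + 0
gcd(49,80) = 1
Back-substitution gives: 49·(-31) + 80·(19) = 1
So 49⁻¹ ≡ -31 ≡ 49 (mod 80)
Check: 49 × 49 = 2401 ≡ 1 (mod 80) ✓

49⁻¹ ≡ 49 (mod 80)


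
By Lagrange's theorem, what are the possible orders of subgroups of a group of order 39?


Lagrange's theorem: |H| divides |G|
|G| = 39
Divisors of 39: 1, 3, 13, 39

Possible subgroup orders: {1, 3, 13, 39}


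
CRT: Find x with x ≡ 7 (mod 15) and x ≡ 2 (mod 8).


m₁ = 15, m₂ = 8, gcd = 1, so CRT applies. M = m₁·m₂ = 120
Let M₁ = M/m₁ = 8, M₂ = M/m₂ = 15
Find y₁ ≡ M₁⁻¹ (mod m₁): 8⁻¹ ≡ 2 (mod 15)
Find y₂ ≡ M₂⁻¹ (mod m₂): 15⁻¹ ≡ 7 (mod 8)
x = a₁·M₁·y₁ + a₂·M₂·y₂ = 7·8·2 + 2·15·7 = 322
Reduce mod 120: x ≡ 82
Check: 82 mod 15 = 7 ✓, 82 mod 8 = 2 ✓

x ≡ 82 (mod 120)


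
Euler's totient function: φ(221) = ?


Factor n: 221 = 13 × 17
φ(n) = n · ∏(1 - 1/p) over distinct primes p | n
φ(221) = 221 · (1 - 1/13) · (1 - 1/17) = 192

φ(221) = 192


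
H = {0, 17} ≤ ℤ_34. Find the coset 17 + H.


17 + H = {17 + h (mod 34) : h ∈ H}
17+0=17, 17+17=0
17 + H = {0, 17} = 0 + H

17 + H = {0, 17}


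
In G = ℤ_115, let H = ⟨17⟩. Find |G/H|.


|⟨17⟩| = n / gcd(17, 115) = 115 / 1 = 115
H is normal (ℤ_115 is abelian).
|G/H| = |G| / |H| = 115 / 115 = 1

|G/H| = 1


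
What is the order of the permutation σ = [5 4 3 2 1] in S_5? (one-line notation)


Cycle decomposition: (1 5) (2 4)
Cycle lengths: 2, 2
Order = lcm(2, 2) = 2

ord(σ) = 2


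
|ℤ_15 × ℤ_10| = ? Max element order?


|ℤ_15 × ℤ_10| = 15 × 10 = 150
Max element order = lcm(15,10) = 30
Cyclic? No (gcd=5)

|ℤ_15×ℤ_10| = 150, max element order = 30


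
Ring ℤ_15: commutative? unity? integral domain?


ℤ_15 is a commutative ring with unity 1; 15 = 3×5 is composite, so 3·5 ≡ 0 gives zero divisors (not an integral domain)
Commutative: Yes
Integral domain: No
Has unity: Yes

ℤ_15: Commutative=Yes, Unity=Yes


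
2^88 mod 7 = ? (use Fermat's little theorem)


Fermat's little theorem: if p is prime and gcd(a,p)=1, then a^(p-1) ≡ 1 (mod p)
p = 7 is prime, gcd(2,7) = 1
Reduce exponent: 88 mod 6 = 4
So 2^88 ≡ 2^4 (mod 7)
2^4 mod 7 = 2

2^88 ≡ 2 (mod 7)


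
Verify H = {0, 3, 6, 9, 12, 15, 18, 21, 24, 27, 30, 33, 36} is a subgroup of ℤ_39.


Subgroup test for H = {0, 3, 6, 9, 12, 15, 18, 21, 24, 27, 30, 33, 36} in (ℤ_39, +):
(1) 0 ∈ H? Yes
(2) Closure: for all a,b ∈ H, (a+b) mod 39 ∈ H? Yes
(3) Inverses: for all a ∈ H, -a mod 39 ∈ H? Yes

Yes, H is a subgroup of ℤ_39


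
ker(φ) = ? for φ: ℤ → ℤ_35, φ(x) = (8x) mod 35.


Kernel = preimage of identity
ker(φ) = {x ∈ ℤ : 8x ≡ 0 (mod 35)}. gcd(8,35) = 1, so 8x ≡ 0 (mod 35) ⟺ x ≡ 0 (mod 35/1 = 35). Hence ker(φ) = 35ℤ

ker(φ) = 35ℤ


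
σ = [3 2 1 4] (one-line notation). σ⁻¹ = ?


To find σ⁻¹, swap domain and range:
σ(1) = 3 → σ⁻¹(3) = 1
σ(2) = 2 → σ⁻¹(2) = 2
σ(3) = 1 → σ⁻¹(1) = 3
σ(4) = 4 → σ⁻¹(4) = 4

σ⁻¹ = [3 2 1 4]


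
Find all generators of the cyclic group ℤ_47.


g generates ℤ_n iff gcd(g,n) = 1
Prime factors of 47: 47
Generators are g ∈ {1,...,46} not divisible by any of these primes.
Generators: {1, 2, 3, 4, 5, 6, 7, 8, 9, 10, 11, 12, 13, 14, 15, 16, 17, 18, 19, 20, 21, 22, 23, 24, 25, 26, 27, 28, 29, 30, 31, 32, 33, 34, 35, 36, 37, 38, 39, 40, 41, 42, 43, 44, 45, 46}
Number of generators = φ(47) = 46

Generators of ℤ_47 = {1, 2, 3, 4, 5, 6, 7, 8, 9, 10, 11, 12, 13, 14, 15, 16, 17, 18, 19, 20, 21, 22, 23, 24, 25, 26, 27, 28, 29, 30, 31, 32, 33, 34, 35, 36, 37, 38, 39, 40, 41, 42, 43, 44, 45, 46}


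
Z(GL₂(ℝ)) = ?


Z(G) = {g ∈ G | gx = xg for all x ∈ G}
Only scalar multiples of the identity commute with all invertible matrices

Z(GL₂(ℝ)) = {aI : a ∈ ℝ, a ≠ 0}


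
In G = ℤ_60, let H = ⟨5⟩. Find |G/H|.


|⟨5⟩| = n / gcd(5, 60) = 60 / 5 = 12
H is normal (ℤ_60 is abelian).
|G/H| = |G| / |H| = 60 / 12 = 5

|G/H| = 5


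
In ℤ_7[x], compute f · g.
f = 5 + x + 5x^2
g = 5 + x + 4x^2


Expand and collect like terms; reduce coefficients mod 7:
x^0: 5·5 = 25 ≡ 4 (mod 7)
x^1: 5·1 + 1·5 = 10 ≡ 3 (mod 7)
x^2: 5·4 + 1·1 + 5·5 = 46 ≡ 4 (mod 7)
x^3: 1·4 + 5·1 = 9 ≡ 2 (mod 7)
x^4: 5·4 = 20 ≡ 6 (mod 7)
Result: 4 + 3x + 4x^2 + 2x^3 + 6x^4

f · g = 4 + 3x + 4x^2 + 2x^3 + 6x^4


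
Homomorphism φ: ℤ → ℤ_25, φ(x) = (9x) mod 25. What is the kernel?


Kernel = preimage of identity
ker(φ) = {x ∈ ℤ : 9x ≡ 0 (mod 25)}. gcd(9,25) = 1, so 9x ≡ 0 (mod 25) ⟺ x ≡ 0 (mod 25/1 = 25). Hence ker(φ) = 25ℤ

ker(φ) = 25ℤ


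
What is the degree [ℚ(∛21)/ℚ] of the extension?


∛21 has minimal polynomial x³ - 21 (irreducible over ℚ since 21 is not a perfect cube)

[ℚ(∛21)/ℚ] = 3


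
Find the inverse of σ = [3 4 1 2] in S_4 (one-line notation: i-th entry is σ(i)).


To find σ⁻¹, swap domain and range:
σ(1) = 3 → σ⁻¹(3) = 1
σ(2) = 4 → σ⁻¹(4) = 2
σ(3) = 1 → σ⁻¹(1) = 3
σ(4) = 2 → σ⁻¹(2) = 4

σ⁻¹ = [3 4 1 2]


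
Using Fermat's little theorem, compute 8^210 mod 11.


Fermat's little theorem: if p is prime and gcd(a,p)=1, then a^(p-1) ≡ 1 (mod p)
p = 11 is prime, gcd(8,11) = 1
Reduce exponent: 210 mod 10 = 0
So 8^210 ≡ 8^0 (mod 11)
8^0 = 1

8^210 ≡ 1 (mod 11)


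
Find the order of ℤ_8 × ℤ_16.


|A × B| = |A| · |B|
|ℤ_8 × ℤ_16| = 8 × 16 = 128

|ℤ_8 × ℤ_16| = 128


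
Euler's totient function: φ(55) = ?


Factor n: 55 = 5 × 11
φ(n) = n · ∏(1 - 1/p) over distinct primes p | n
φ(55) = 55 · (1 - 1/5) · (1 - 1/11) = 40

φ(55) = 40


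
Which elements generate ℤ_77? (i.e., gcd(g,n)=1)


g generates ℤ_n iff gcd(g,n) = 1
Prime factors of 77: 7, 11
Generators are g ∈ {1,...,76} not divisible by any of these primes.
Generators: {1, 2, 3, 4, 5, 6, 8, 9, 10, 12, 13, 15, 16, 17, 18, 19, 20, 23, 24, 25, 26, 27, 29, 30, 31, 32, 34, 36, 37, 38, 39, 40, 41, 43, 45, 46, 47, 48, 50, 51, 52, 53, 54, 57, 58, 59, 60, 61, 62, 64, 65, 67, 68, 69, 71, 72, 73, 74, 75, 76}
Number of generators = φ(77) = 60

Generators of ℤ_77 = {1, 2, 3, 4, 5, 6, 8, 9, 10, 12, 13, 15, 16, 17, 18, 19, 20, 23, 24, 25, 26, 27, 29, 30, 31, 32, 34, 36, 37, 38, 39, 40, 41, 43, 45, 46, 47, 48, 50, 51, 52, 53, 54, 57, 58, 59, 60, 61, 62, 64, 65, 67, 68, 69, 71, 72, 73, 74, 75, 76}


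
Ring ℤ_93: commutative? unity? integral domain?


ℤ_93 is a commutative ring with unity 1; 93 = 3×31 is composite, so 3·31 ≡ 0 gives zero divisors (not an integral domain)
Commutative: Yes
Integral domain: No
Has unity: Yes

ℤ_93: Commutative=Yes, Unity=Yes


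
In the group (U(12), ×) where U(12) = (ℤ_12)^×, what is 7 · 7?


Operation: multiplication mod 12
7 · 7 = (a × b) mod 12 with a = 7, b = 7

7 · 7 = 1


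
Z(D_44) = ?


Z(G) = {g ∈ G | gx = xg for all x ∈ G}
For even n, Z(D_n) = {e, r^(n/2)}: the 180° rotation r^22 commutes with every reflection and rotation

Z(D_44) = {e, r^22}


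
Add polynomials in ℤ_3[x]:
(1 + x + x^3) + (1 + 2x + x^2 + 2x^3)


Add coefficients mod 3:
x^0: 1 + 1 = 2 (mod 3)
x^1: 1 + 2 = 0 (mod 3)
x^2: 0 + 1 = 1 (mod 3)
x^3: 1 + 2 = 0 (mod 3)
Result: 2 + x^2

f + g = 2 + x^2


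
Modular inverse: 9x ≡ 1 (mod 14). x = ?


Use the extended Euclidean algorithm to write 1 = 9·s + 14·t; then s mod 14 is the inverse.
Euclidean algorithm:
  9 = 0·14 + 9
  14 = 1·9 + 5
  9 = 1·5 + 4
  5 = 1·4 + 1
  4 = 4·1 + 0
gcd(9,14) = 1
Back-substitution gives: 9·(-3) + 14·(2) = 1
So 9⁻¹ ≡ -3 ≡ 11 (mod 14)
Check: 9 × 11 = 99 ≡ 1 (mod 14) ✓

9⁻¹ ≡ 11 (mod 14)


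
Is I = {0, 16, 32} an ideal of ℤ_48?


Check ideal conditions for I = {0, 16, 32} in ℤ_48:
(1) I is an additive subgroup? Yes
(2) For r ∈ ℤ_48 and a ∈ I: r·a ∈ I? Yes

Yes, I is an ideal of ℤ_48


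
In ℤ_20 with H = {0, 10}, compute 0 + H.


0 + H = {0 + h (mod 20) : h ∈ H}
0+0=0, 0+10=10

0 + H = {0, 10}


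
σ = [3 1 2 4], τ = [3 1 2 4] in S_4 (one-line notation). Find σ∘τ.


σ∘τ: apply τ first, then σ
1 →τ 3 →σ 2
2 →τ 1 →σ 3
3 →τ 2 →σ 1
4 →τ 4 →σ 4

σ∘τ = [2 3 1 4]


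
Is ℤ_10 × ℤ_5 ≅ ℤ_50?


Comparing ℤ_10 × ℤ_5 and ℤ_50:
gcd(10,5) = 5 ≠ 1. Max element order in ℤ_10×ℤ_5 is lcm(10,5) = 10 < 50, so it has no element of order 50

No, ℤ_10 × ℤ_5 ≇ ℤ_50


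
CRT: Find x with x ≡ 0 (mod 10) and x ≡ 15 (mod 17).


m₁ = 10, m₂ = 17, gcd = 1, so CRT applies. M = m₁·m₂ = 170
Let M₁ = M/m₁ = 17, M₂ = M/m₂ = 10
Find y₁ ≡ M₁⁻¹ (mod m₁): 17⁻¹ ≡ 3 (mod 10)
Find y₂ ≡ M₂⁻¹ (mod m₂): 10⁻¹ ≡ 12 (mod 17)
x = a₁·M₁·y₁ + a₂·M₂·y₂ = 0·17·3 + 15·10·12 = 1800
Reduce mod 170: x ≡ 100
Check: 100 mod 10 = 0 ✓, 100 mod 17 = 15 ✓

x ≡ 100 (mod 170)


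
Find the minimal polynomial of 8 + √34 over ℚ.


Let α = 8 + √34. Then α - 8 = √34, so (α - 8)² = 34, giving α² - 16α + 30 = 0. Degree 2 and α ∉ ℚ, so this is the minimal polynomial.

Minimal polynomial: x² - 16x + 30


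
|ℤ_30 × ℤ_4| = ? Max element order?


|ℤ_30 × ℤ_4| = 30 × 4 = 120
Max element order = lcm(30,4) = 60
Cyclic? No (gcd=2)

|ℤ_30×ℤ_4| = 120, max element order = 60


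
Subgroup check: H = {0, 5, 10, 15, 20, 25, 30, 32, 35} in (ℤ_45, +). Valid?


Subgroup test for H = {0, 5, 10, 15, 20, 25, 30, 32, 35} in (ℤ_45, +):
(1) 0 ∈ H? Yes
(2) Closure: for all a,b ∈ H, (a+b) mod 45 ∈ H? No  [counterexample: 5 + 32 = 37 ∉ H]
(3) Inverses: for all a ∈ H, -a mod 45 ∈ H? No

No, H is not a subgroup of ℤ_45


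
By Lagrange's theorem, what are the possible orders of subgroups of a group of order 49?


Lagrange's theorem: |H| divides |G|
|G| = 49
Divisors of 49: 1, 7, 49

Possible subgroup orders: {1, 7, 49}


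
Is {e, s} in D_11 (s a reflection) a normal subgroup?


H = {e, s} in D_11 (s a reflection)
r·s·r⁻¹ = sr⁻² ≠ s for n ≥ 3, so {e, s} is not closed under conjugation

No, not a normal subgroup


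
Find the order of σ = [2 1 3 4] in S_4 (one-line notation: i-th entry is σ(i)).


Cycle decomposition: (1 2)
Cycle lengths: 2
Order = lcm(2) = 2

ord(σ) = 2


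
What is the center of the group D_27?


Z(G) = {g ∈ G | gx = xg for all x ∈ G}
For odd n, Z(D_n) = {e}: no nontrivial rotation commutes with all reflections

Z(D_27) = {e}


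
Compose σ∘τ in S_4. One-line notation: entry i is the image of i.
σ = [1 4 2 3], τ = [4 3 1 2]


σ∘τ: apply τ first, then σ
1 →τ 4 →σ 3
2 →τ 3 →σ 2
3 →τ 1 →σ 1
4 →τ 2 →σ 4

σ∘τ = [3 2 1 4]


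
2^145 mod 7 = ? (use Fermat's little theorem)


Fermat's little theorem: if p is prime and gcd(a,p)=1, then a^(p-1) ≡ 1 (mod p)
p = 7 is prime, gcd(2,7) = 1
Reduce exponent: 145 mod 6 = 1
So 2^145 ≡ 2^1 (mod 7)
2^1 mod 7 = 2

2^145 ≡ 2 (mod 7)


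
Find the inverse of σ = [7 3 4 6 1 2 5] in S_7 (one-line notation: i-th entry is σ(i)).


To find σ⁻¹, swap domain and range:
σ(1) = 7 → σ⁻¹(7) = 1
σ(2) = 3 → σ⁻¹(3) = 2
σ(3) = 4 → σ⁻¹(4) = 3
σ(4) = 6 → σ⁻¹(6) = 4
σ(5) = 1 → σ⁻¹(1) = 5
σ(6) = 2 → σ⁻¹(2) = 6
σ(7) = 5 → σ⁻¹(5) = 7

σ⁻¹ = [5 6 2 3 7 4 1]


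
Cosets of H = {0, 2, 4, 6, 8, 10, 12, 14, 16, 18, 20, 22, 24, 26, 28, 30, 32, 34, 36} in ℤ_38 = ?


H = {0, 2, 4, 6, 8, 10, 12, 14, 16, 18, 20, 22, 24, 26, 28, 30, 32, 34, 36}, |H| = 19
Number of cosets = |G|/|H| = 38/19 = 2
0 + H = {0, 2, 4, 6, 8, 10, 12, 14, 16, 18, 20, 22, 24, 26, 28, 30, 32, 34, 36}
1 + H = {1, 3, 5, 7, 9, 11, 13, 15, 17, 19, 21, 23, 25, 27, 29, 31, 33, 35, 37}

Cosets: 0+H={0,2,4,6,8,10,12,14,16,18,20,22,24,26,28,30,32,34,36}; 1+H={1,3,5,7,9,11,13,15,17,19,21,23,25,27,29,31,33,35,37}


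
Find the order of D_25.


|D_n| = 2n (n rotations and n reflections)
|D_25| = 2×25 = 50

|D_25| = 50


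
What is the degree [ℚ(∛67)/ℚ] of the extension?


∛67 has minimal polynomial x³ - 67 (irreducible over ℚ since 67 is not a perfect cube)

[ℚ(∛67)/ℚ] = 3


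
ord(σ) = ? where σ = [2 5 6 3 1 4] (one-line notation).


Cycle decomposition: (1 2 5) (3 6 4)
Cycle lengths: 3, 3
Order = lcm(3, 3) = 3

ord(σ) = 3


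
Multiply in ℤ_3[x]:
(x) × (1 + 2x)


Expand and collect like terms; reduce coefficients mod 3:
x^0: 0·1 = 0 ≡ 0 (mod 3)
x^1: 0·2 + 1·1 = 1 ≡ 1 (mod 3)
x^2: 1·2 = 2 ≡ 2 (mod 3)
Result: x + 2x^2

f · g = x + 2x^2


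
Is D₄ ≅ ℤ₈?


Comparing D₄ and ℤ₈:
D₄ is non-abelian, ℤ₈ is abelian

No, D₄ ≇ ℤ₈


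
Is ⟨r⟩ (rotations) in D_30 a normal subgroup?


H = ⟨r⟩ (rotations) in D_30
The rotation subgroup ⟨r⟩ has index 2 in D_30, so it is normal

Yes, normal subgroup


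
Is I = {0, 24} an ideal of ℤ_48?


Check ideal conditions for I = {0, 24} in ℤ_48:
(1) I is an additive subgroup? Yes
(2) For r ∈ ℤ_48 and a ∈ I: r·a ∈ I? Yes

Yes, I is an ideal of ℤ_48


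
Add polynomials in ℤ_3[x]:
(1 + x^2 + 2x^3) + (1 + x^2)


Add coefficients mod 3:
x^0: 1 + 1 = 2 (mod 3)
x^1: 0 + 0 = 0 (mod 3)
x^2: 1 + 1 = 2 (mod 3)
x^3: 2 + 0 = 2 (mod 3)
Result: 2 + 2x^2 + 2x^3

f + g = 2 + 2x^2 + 2x^3


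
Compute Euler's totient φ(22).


φ(n) = count of k ∈ {1,...,n} with gcd(k,n)=1
Coprimes to 22: {1, 3, 5, 7, 9, 13, 15, 17, 19, 21}
Count: 10

φ(22) = 10


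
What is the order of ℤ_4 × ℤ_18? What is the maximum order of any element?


|ℤ_4 × ℤ_18| = 4 × 18 = 72
Max element order = lcm(4,18) = 36
Cyclic? No (gcd=2)

|ℤ_4×ℤ_18| = 72, max element order = 36


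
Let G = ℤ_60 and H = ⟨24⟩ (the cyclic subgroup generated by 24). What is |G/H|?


|⟨24⟩| = n / gcd(24, 60) = 60 / 12 = 5
H is normal (ℤ_60 is abelian).
|G/H| = |G| / |H| = 60 / 5 = 12

|G/H| = 12


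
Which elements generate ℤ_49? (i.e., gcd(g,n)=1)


g generates ℤ_n iff gcd(g,n) = 1
Prime factors of 49: 7
Generators are g ∈ {1,...,48} not divisible by any of these primes.
Generators: {1, 2, 3, 4, 5, 6, 8, 9, 10, 11, 12, 13, 15, 16, 17, 18, 19, 20, 22, 23, 24, 25, 26, 27, 29, 30, 31, 32, 33, 34, 36, 37, 38, 39, 40, 41, 43, 44, 45, 46, 47, 48}
Number of generators = φ(49) = 42

Generators of ℤ_49 = {1, 2, 3, 4, 5, 6, 8, 9, 10, 11, 12, 13, 15, 16, 17, 18, 19, 20, 22, 23, 24, 25, 26, 27, 29, 30, 31, 32, 33, 34, 36, 37, 38, 39, 40, 41, 43, 44, 45, 46, 47, 48}


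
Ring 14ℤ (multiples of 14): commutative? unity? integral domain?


14ℤ is a commutative ring under +,× but has no multiplicative identity (1 ∉ 14ℤ); it has no zero divisors, but without unity it is not an integral domain
Commutative: Yes
Integral domain: No
Has unity: No

14ℤ (multiples of 14): Commutative=Yes, Unity=No


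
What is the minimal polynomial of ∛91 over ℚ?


∛91 satisfies x³ - 91 = 0, irreducible over ℚ (no rational root; 91 is not a perfect cube)

Minimal polynomial: x³ - 91


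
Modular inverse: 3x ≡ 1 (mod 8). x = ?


Use the extended Euclidean algorithm to write 1 = 3·s + 8·t; then s mod 8 is the inverse.
Euclidean algorithm:
  3 = 0·8 + 3
  8 = 2·3 + 2
  3 = 1·2 + 1
  2 = 2·1 + 0
gcd(3,8) = 1
Back-substitution gives: 3·(3) + 8·(-1) = 1
So 3⁻¹ ≡ 3 ≡ 3 (mod 8)
Check: 3 × 3 = 9 ≡ 1 (mod 8) ✓

3⁻¹ ≡ 3 (mod 8)


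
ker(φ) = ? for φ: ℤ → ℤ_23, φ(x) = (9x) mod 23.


Kernel = preimage of identity
ker(φ) = {x ∈ ℤ : 9x ≡ 0 (mod 23)}. gcd(9,23) = 1, so 9x ≡ 0 (mod 23) ⟺ x ≡ 0 (mod 23/1 = 23). Hence ker(φ) = 23ℤ

ker(φ) = 23ℤ


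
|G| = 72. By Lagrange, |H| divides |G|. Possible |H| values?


Lagrange's theorem: |H| divides |G|
|G| = 72
Divisors of 72: 1, 2, 3, 4, 6, 8, 9, 12, 18, 24, 36, 72

Possible subgroup orders: {1, 2, 3, 4, 6, 8, 9, 12, 18, 24, 36, 72}


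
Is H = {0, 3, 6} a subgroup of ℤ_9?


Subgroup test for H = {0, 3, 6} in (ℤ_9, +):
(1) 0 ∈ H? Yes
(2) Closure: for all a,b ∈ H, (a+b) mod 9 ∈ H? Yes
(3) Inverses: for all a ∈ H, -a mod 9 ∈ H? Yes

Yes, H is a subgroup of ℤ_9


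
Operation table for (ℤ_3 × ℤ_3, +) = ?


Elements: {(0,0), (0,1), (0,2), (1,0), (1,1), (1,2), (2,0), (2,1), (2,2)}
Operation: componentwise addition mod (3, 3)
Entry (a, b) = ((a₁+b₁) mod 3, (a₂+b₂) mod 3)

Cayley table:
      | (0,0) | (0,1) | (0,2) | (1,0) | (1,1) | (1,2) | (2,0) | (2,1) | (2,2)
(0,0) | (0,0) | (0,1) | (0,2) | (1,0) | (1,1) | (1,2) | (2,0) | (2,1) | (2,2)
(0,1) | (0,1) | (0,2) | (0,0) | (1,1) | (1,2) | (1,0) | (2,1) | (2,2) | (2,0)
(0,2) | (0,2) | (0,0) | (0,1) | (1,2) | (1,0) | (1,1) | (2,2) | (2,0) | (2,1)
(1,0) | (1,0) | (1,1) | (1,2) | (2,0) | (2,1) | (2,2) | (0,0) | (0,1) | (0,2)
(1,1) | (1,1) | (1,2) | (1,0) | (2,1) | (2,2) | (2,0) | (0,1) | (0,2) | (0,0)
(1,2) | (1,2) | (1,0) | (1,1) | (2,2) | (2,0) | (2,1) | (0,2) | (0,0) | (0,1)
(2,0) | (2,0) | (2,1) | (2,2) | (0,0) | (0,1) | (0,2) | (1,0) | (1,1) | (1,2)
(2,1) | (2,1) | (2,2) | (2,0) | (0,1) | (0,2) | (0,0) | (1,1) | (1,2) | (1,0)
(2,2) | (2,2) | (2,0) | (2,1) | (0,2) | (0,0) | (0,1) | (1,2) | (1,0) | (1,1)


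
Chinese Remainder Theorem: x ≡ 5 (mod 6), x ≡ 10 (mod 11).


m₁ = 6, m₂ = 11, gcd = 1, so CRT applies. M = m₁·m₂ = 66
Let M₁ = M/m₁ = 11, M₂ = M/m₂ = 6
Find y₁ ≡ M₁⁻¹ (mod m₁): 11⁻¹ ≡ 5 (mod 6)
Find y₂ ≡ M₂⁻¹ (mod m₂): 6⁻¹ ≡ 2 (mod 11)
x = a₁·M₁·y₁ + a₂·M₂·y₂ = 5·11·5 + 10·6·2 = 395
Reduce mod 66: x ≡ 65
Check: 65 mod 6 = 5 ✓, 65 mod 11 = 10 ✓

x ≡ 65 (mod 66)


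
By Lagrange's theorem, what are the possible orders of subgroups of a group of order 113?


Lagrange's theorem: |H| divides |G|
|G| = 113
Divisors of 113: 1, 113

Possible subgroup orders: {1, 113}


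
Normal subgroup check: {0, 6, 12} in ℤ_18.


H = {0, 6, 12} in ℤ_18
ℤ_18 is abelian; every subgroup of an abelian group is normal

Yes, normal subgroup


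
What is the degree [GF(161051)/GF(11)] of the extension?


GF(161051) = GF(11^5), so the extension degree is 5

[GF(161051)/GF(11)] = 5


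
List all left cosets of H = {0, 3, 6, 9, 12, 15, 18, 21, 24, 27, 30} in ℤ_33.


H = {0, 3, 6, 9, 12, 15, 18, 21, 24, 27, 30}, |H| = 11
Number of cosets = |G|/|H| = 33/11 = 3
0 + H = {0, 3, 6, 9, 12, 15, 18, 21, 24, 27, 30}
1 + H = {1, 4, 7, 10, 13, 16, 19, 22, 25, 28, 31}
2 + H = {2, 5, 8, 11, 14, 17, 20, 23, 26, 29, 32}

Cosets: 0+H={0,3,6,9,12,15,18,21,24,27,30}; 1+H={1,4,7,10,13,16,19,22,25,28,31}; 2+H={2,5,8,11,14,17,20,23,26,29,32}


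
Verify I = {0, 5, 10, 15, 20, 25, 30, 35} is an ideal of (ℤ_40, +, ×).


Check ideal conditions for I = {0, 5, 10, 15, 20, 25, 30, 35} in ℤ_40:
(1) I is an additive subgroup? Yes
(2) For r ∈ ℤ_40 and a ∈ I: r·a ∈ I? Yes

Yes, I is an ideal of ℤ_40


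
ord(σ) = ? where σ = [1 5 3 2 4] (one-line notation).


Cycle decomposition: (2 5 4)
Cycle lengths: 3
Order = lcm(3) = 3

ord(σ) = 3


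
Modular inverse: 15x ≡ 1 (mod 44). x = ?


Use the extended Euclidean algorithm to write 1 = 15·s + 44·t; then s mod 44 is the inverse.
Euclidean algorithm:
  15 = 0·44 + 15
  44 = 2·15 + 14
  15 = 1·14 + 1
  14 = 14·1 + 0
gcd(15,44) = 1
Back-substitution gives: 15·(3) + 44·(-1) = 1
So 15⁻¹ ≡ 3 ≡ 3 (mod 44)
Check: 15 × 3 = 45 ≡ 1 (mod 44) ✓

15⁻¹ ≡ 3 (mod 44)


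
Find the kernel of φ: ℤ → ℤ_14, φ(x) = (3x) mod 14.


Kernel = preimage of identity
ker(φ) = {x ∈ ℤ : 3x ≡ 0 (mod 14)}. gcd(3,14) = 1, so 3x ≡ 0 (mod 14) ⟺ x ≡ 0 (mod 14/1 = 14). Hence ker(φ) = 14ℤ

ker(φ) = 14ℤ


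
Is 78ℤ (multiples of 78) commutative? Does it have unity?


78ℤ is a commutative ring under +,× but has no multiplicative identity (1 ∉ 78ℤ); it has no zero divisors, but without unity it is not an integral domain
Commutative: Yes
Integral domain: No
Has unity: No

78ℤ (multiples of 78): Commutative=Yes, Unity=No


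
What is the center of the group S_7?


Z(G) = {g ∈ G | gx = xg for all x ∈ G}
S_n is non-abelian for n ≥ 3; Z(S_7) is trivial

Z(S_7) = {e}


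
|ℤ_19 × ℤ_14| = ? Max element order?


|ℤ_19 × ℤ_14| = 19 × 14 = 266
Max element order = lcm(19,14) = 266
Cyclic? Yes (gcd=1)

|ℤ_19×ℤ_14| = 266, max element order = 266


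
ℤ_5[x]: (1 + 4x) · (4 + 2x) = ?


Expand and collect like terms; reduce coefficients mod 5:
x^0: 1·4 = 4 ≡ 4 (mod 5)
x^1: 1·2 + 4·4 = 18 ≡ 3 (mod 5)
x^2: 4·2 = 8 ≡ 3 (mod 5)
Result: 4 + 3x + 3x^2

f · g = 4 + 3x + 3x^2


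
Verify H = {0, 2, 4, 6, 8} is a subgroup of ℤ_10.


Subgroup test for H = {0, 2, 4, 6, 8} in (ℤ_10, +):
(1) 0 ∈ H? Yes
(2) Closure: for all a,b ∈ H, (a+b) mod 10 ∈ H? Yes
(3) Inverses: for all a ∈ H, -a mod 10 ∈ H? Yes

Yes, H is a subgroup of ℤ_10


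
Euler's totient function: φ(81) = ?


Factor n: 81 = 3^4
φ(n) = n · ∏(1 - 1/p) over distinct primes p | n
φ(81) = 81 · (1 - 1/3) = 54

φ(81) = 54


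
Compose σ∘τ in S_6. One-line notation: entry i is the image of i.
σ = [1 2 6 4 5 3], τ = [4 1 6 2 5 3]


σ∘τ: apply τ first, then σ
1 →τ 4 →σ 4
2 →τ 1 →σ 1
3 →τ 6 →σ 3
4 →τ 2 →σ 2
5 →τ 5 →σ 5
6 →τ 3 →σ 6

σ∘τ = [4 1 3 2 5 6]


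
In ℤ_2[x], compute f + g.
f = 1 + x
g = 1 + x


Add coefficients mod 2:
x^0: 1 + 1 = 0 (mod 2)
x^1: 1 + 1 = 0 (mod 2)
Result: 0

f + g = 0


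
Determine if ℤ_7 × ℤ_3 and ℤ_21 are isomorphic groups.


Comparing ℤ_7 × ℤ_3 and ℤ_21:
gcd(7,3) = 1, so ℤ_7 × ℤ_3 ≅ ℤ_21 (CRT)

Yes, ℤ_7 × ℤ_3 ≅ ℤ_21


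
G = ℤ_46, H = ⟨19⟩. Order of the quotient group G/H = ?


|⟨19⟩| = n / gcd(19, 46) = 46 / 1 = 46
H is normal (ℤ_46 is abelian).
|G/H| = |G| / |H| = 46 / 46 = 1

|G/H| = 1


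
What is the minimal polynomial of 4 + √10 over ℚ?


Let α = 4 + √10. Then α - 4 = √10, so (α - 4)² = 10, giving α² - 8α + 6 = 0. Degree 2 and α ∉ ℚ, so this is the minimal polynomial.

Minimal polynomial: x² - 8x + 6


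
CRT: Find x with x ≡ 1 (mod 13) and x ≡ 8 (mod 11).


m₁ = 13, m₂ = 11, gcd = 1, so CRT applies. M = m₁·m₂ = 143
Let M₁ = M/m₁ = 11, M₂ = M/m₂ = 13
Find y₁ ≡ M₁⁻¹ (mod m₁): 11⁻¹ ≡ 6 (mod 13)
Find y₂ ≡ M₂⁻¹ (mod m₂): 13⁻¹ ≡ 6 (mod 11)
x = a₁·M₁·y₁ + a₂·M₂·y₂ = 1·11·6 + 8·13·6 = 690
Reduce mod 143: x ≡ 118
Check: 118 mod 13 = 1 ✓, 118 mod 11 = 8 ✓

x ≡ 118 (mod 143)


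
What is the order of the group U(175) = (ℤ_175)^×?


U(n) is the group of units mod n; |U(n)| = φ(n)
|U(175)| = φ(175) = 120

|U(175) = (ℤ_175)^×| = 120


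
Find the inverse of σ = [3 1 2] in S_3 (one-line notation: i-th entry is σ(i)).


To find σ⁻¹, swap domain and range:
σ(1) = 3 → σ⁻¹(3) = 1
σ(2) = 1 → σ⁻¹(1) = 2
σ(3) = 2 → σ⁻¹(2) = 3

σ⁻¹ = [2 3 1]


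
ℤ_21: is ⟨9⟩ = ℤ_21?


g generates ℤ_n iff gcd(g, n) = 1
gcd(9, 21) = 3
Since gcd = 3 ≠ 1, ⟨9⟩ has order 7 < 21, so 9 is not a generator.

No, 9 does not generate ℤ_21


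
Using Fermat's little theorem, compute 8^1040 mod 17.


Fermat's little theorem: if p is prime and gcd(a,p)=1, then a^(p-1) ≡ 1 (mod p)
p = 17 is prime, gcd(8,17) = 1
Reduce exponent: 1040 mod 16 = 0
So 8^1040 ≡ 8^0 (mod 17)
8^0 = 1

8^1040 ≡ 1 (mod 17)


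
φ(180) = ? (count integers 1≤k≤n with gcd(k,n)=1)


Factor n: 180 = 2^2 × 3^2 × 5
φ(n) = n · ∏(1 - 1/p) over distinct primes p | n
φ(180) = 180 · (1 - 1/2) · (1 - 1/3) · (1 - 1/5) = 48

φ(180) = 48


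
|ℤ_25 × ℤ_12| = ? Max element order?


|ℤ_25 × ℤ_12| = 25 × 12 = 300
Max element order = lcm(25,12) = 300
Cyclic? Yes (gcd=1)

|ℤ_25×ℤ_12| = 300, max element order = 300


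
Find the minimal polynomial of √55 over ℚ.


√55 satisfies x² - 55 = 0, irreducible over ℚ since 55 is squarefree

Minimal polynomial: x² - 55


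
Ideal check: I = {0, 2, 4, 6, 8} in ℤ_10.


Check ideal conditions for I = {0, 2, 4, 6, 8} in ℤ_10:
(1) I is an additive subgroup? Yes
(2) For r ∈ ℤ_10 and a ∈ I: r·a ∈ I? Yes

Yes, I is an ideal of ℤ_10


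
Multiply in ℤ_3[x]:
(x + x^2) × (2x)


Expand and collect like terms; reduce coefficients mod 3:
x^0: 0·0 = 0 ≡ 0 (mod 3)
x^1: 0·2 + 1·0 = 0 ≡ 0 (mod 3)
x^2: 1·2 + 1·0 = 2 ≡ 2 (mod 3)
x^3: 1·2 = 2 ≡ 2 (mod 3)
Result: 2x^2 + 2x^3

f · g = 2x^2 + 2x^3


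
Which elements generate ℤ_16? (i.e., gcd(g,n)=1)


g generates ℤ_n iff gcd(g,n) = 1
Checking each g ∈ {1,...,15}:
gcd(1,16) = 1
gcd(2,16) = 2
gcd(3,16) = 1
gcd(4,16) = 4
gcd(5,16) = 1
gcd(6,16) = 2
gcd(7,16) = 1
gcd(8,16) = 8
gcd(9,16) = 1
gcd(10,16) = 2
gcd(11,16) = 1
gcd(12,16) = 4
gcd(13,16) = 1
gcd(14,16) = 2
gcd(15,16) = 1
Generators: {1, 3, 5, 7, 9, 11, 13, 15}
Number of generators = φ(16) = 8

Generators of ℤ_16 = {1, 3, 5, 7, 9, 11, 13, 15}


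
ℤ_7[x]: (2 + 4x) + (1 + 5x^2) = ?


Add coefficients mod 7:
x^0: 2 + 1 = 3 (mod 7)
x^1: 4 + 0 = 4 (mod 7)
x^2: 0 + 5 = 5 (mod 7)
Result: 3 + 4x + 5x^2

f + g = 3 + 4x + 5x^2


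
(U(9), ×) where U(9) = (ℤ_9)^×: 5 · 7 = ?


Operation: multiplication mod 9
5 · 7 = (a × b) mod 9 with a = 5, b = 7

5 · 7 = 8


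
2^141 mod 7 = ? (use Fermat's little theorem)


Fermat's little theorem: if p is prime and gcd(a,p)=1, then a^(p-1) ≡ 1 (mod p)
p = 7 is prime, gcd(2,7) = 1
Reduce exponent: 141 mod 6 = 3
So 2^141 ≡ 2^3 (mod 7)
2^3 mod 7 = 1

2^141 ≡ 1 (mod 7)


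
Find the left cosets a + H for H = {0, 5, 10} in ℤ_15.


H = {0, 5, 10}, |H| = 3
Number of cosets = |G|/|H| = 15/3 = 5
0 + H = {0, 5, 10}
1 + H = {1, 6, 11}
2 + H = {2, 7, 12}
3 + H = {3, 8, 13}
4 + H = {4, 9, 14}

Cosets: 0+H={0,5,10}; 1+H={1,6,11}; 2+H={2,7,12}; 3+H={3,8,13}; 4+H={4,9,14}


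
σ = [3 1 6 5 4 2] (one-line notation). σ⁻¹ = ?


To find σ⁻¹, swap domain and range:
σ(1) = 3 → σ⁻¹(3) = 1
σ(2) = 1 → σ⁻¹(1) = 2
σ(3) = 6 → σ⁻¹(6) = 3
σ(4) = 5 → σ⁻¹(5) = 4
σ(5) = 4 → σ⁻¹(4) = 5
σ(6) = 2 → σ⁻¹(2) = 6

σ⁻¹ = [2 6 1 5 4 3]


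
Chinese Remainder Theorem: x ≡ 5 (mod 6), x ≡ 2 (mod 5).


m₁ = 6, m₂ = 5, gcd = 1, so CRT applies. M = m₁·m₂ = 30
Let M₁ = M/m₁ = 5, M₂ = M/m₂ = 6
Find y₁ ≡ M₁⁻¹ (mod m₁): 5⁻¹ ≡ 5 (mod 6)
Find y₂ ≡ M₂⁻¹ (mod m₂): 6⁻¹ ≡ 1 (mod 5)
x = a₁·M₁·y₁ + a₂·M₂·y₂ = 5·5·5 + 2·6·1 = 137
Reduce mod 30: x ≡ 17
Check: 17 mod 6 = 5 ✓, 17 mod 5 = 2 ✓

x ≡ 17 (mod 30)


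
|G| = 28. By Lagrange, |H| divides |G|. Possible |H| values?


Lagrange's theorem: |H| divides |G|
|G| = 28
Divisors of 28: 1, 2, 4, 7, 14, 28

Possible subgroup orders: {1, 2, 4, 7, 14, 28}


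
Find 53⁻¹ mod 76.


Use the extended Euclidean algorithm to write 1 = 53·s + 76·t; then s mod 76 is the inverse.
Euclidean algorithm:
  53 = 0·76 + 53
  76 = 1·53 + 23
  53 = 2·23 + 7
  23 = 3·7 + 2
  7 = 3·2 + 1
  2 = 2·1 + 0
gcd(53,76) = 1
Back-substitution gives: 53·(33) + 76·(-23) = 1
So 53⁻¹ ≡ 33 ≡ 33 (mod 76)
Check: 53 × 33 = 1749 ≡ 1 (mod 76) ✓

53⁻¹ ≡ 33 (mod 76)


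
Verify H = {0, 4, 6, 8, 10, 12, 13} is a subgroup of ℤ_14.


Subgroup test for H = {0, 4, 6, 8, 10, 12, 13} in (ℤ_14, +):
(1) 0 ∈ H? Yes
(2) Closure: for all a,b ∈ H, (a+b) mod 14 ∈ H? No  [counterexample: 4 + 12 = 2 ∉ H]
(3) Inverses: for all a ∈ H, -a mod 14 ∈ H? No

No, H is not a subgroup of ℤ_14


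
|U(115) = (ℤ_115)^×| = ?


U(n) is the group of units mod n; |U(n)| = φ(n)
|U(115)| = φ(115) = 88

|U(115) = (ℤ_115)^×| = 88


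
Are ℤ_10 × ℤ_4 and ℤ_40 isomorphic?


Comparing ℤ_10 × ℤ_4 and ℤ_40:
gcd(10,4) = 2 ≠ 1. Max element order in ℤ_10×ℤ_4 is lcm(10,4) = 20 < 40, so it has no element of order 40

No, ℤ_10 × ℤ_4 ≇ ℤ_40


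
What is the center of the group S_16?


Z(G) = {g ∈ G | gx = xg for all x ∈ G}
S_n is non-abelian for n ≥ 3; Z(S_16) is trivial

Z(S_16) = {e}


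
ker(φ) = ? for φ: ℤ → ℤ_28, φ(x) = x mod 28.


Kernel = preimage of identity
ker(φ) = {x ∈ ℤ : x ≡ 0 (mod 28)} = 28ℤ = {0, ±28, ±56, ...}

ker(φ) = 28ℤ


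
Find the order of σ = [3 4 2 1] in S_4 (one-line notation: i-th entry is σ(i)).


Cycle decomposition: (1 3 2 4)
Cycle lengths: 4
Order = lcm(4) = 4

ord(σ) = 4


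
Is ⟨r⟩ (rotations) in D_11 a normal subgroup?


H = ⟨r⟩ (rotations) in D_11
The rotation subgroup ⟨r⟩ has index 2 in D_11, so it is normal

Yes, normal subgroup


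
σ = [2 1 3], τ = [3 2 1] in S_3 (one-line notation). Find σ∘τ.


σ∘τ: apply τ first, then σ
1 →τ 3 →σ 3
2 →τ 2 →σ 1
3 →τ 1 →σ 2

σ∘τ = [3 1 2]


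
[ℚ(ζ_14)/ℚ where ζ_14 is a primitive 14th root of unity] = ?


[ℚ(ζ_n):ℚ] = deg Φ_n(x) = φ(n). Here φ(14) = 6

[ℚ(ζ_14)/ℚ where ζ_14 is a primitive 14th root of unity] = 6


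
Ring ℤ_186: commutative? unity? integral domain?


ℤ_186 is a commutative ring with unity 1; 186 = 2×93 is composite, so 2·93 ≡ 0 gives zero divisors (not an integral domain)
Commutative: Yes
Integral domain: No
Has unity: Yes

ℤ_186: Commutative=Yes, Unity=Yes


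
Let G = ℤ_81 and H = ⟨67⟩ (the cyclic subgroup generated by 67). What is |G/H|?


|⟨67⟩| = n / gcd(67, 81) = 81 / 1 = 81
H is normal (ℤ_81 is abelian).
|G/H| = |G| / |H| = 81 / 81 = 1

|G/H| = 1


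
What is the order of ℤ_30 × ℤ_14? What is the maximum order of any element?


|ℤ_30 × ℤ_14| = 30 × 14 = 420
Max element order = lcm(30,14) = 210
Cyclic? No (gcd=2)

|ℤ_30×ℤ_14| = 420, max element order = 210


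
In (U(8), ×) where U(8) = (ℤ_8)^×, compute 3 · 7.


Operation: multiplication mod 8
3 · 7 = (a × b) mod 8 with a = 3, b = 7

3 · 7 = 5


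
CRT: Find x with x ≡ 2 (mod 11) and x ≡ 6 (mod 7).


m₁ = 11, m₂ = 7, gcd = 1, so CRT applies. M = m₁·m₂ = 77
Let M₁ = M/m₁ = 7, M₂ = M/m₂ = 11
Find y₁ ≡ M₁⁻¹ (mod m₁): 7⁻¹ ≡ 8 (mod 11)
Find y₂ ≡ M₂⁻¹ (mod m₂): 11⁻¹ ≡ 2 (mod 7)
x = a₁·M₁·y₁ + a₂·M₂·y₂ = 2·7·8 + 6·11·2 = 244
Reduce mod 77: x ≡ 13
Check: 13 mod 11 = 2 ✓, 13 mod 7 = 6 ✓

x ≡ 13 (mod 77)


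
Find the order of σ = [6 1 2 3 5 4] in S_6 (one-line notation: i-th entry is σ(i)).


Cycle decomposition: (1 6 4 3 2)
Cycle lengths: 5
Order = lcm(5) = 5

ord(σ) = 5


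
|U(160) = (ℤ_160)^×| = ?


U(n) is the group of units mod n; |U(n)| = φ(n)
|U(160)| = φ(160) = 64

|U(160) = (ℤ_160)^×| = 64


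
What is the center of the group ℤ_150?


Z(G) = {g ∈ G | gx = xg for all x ∈ G}
ℤ_150 is abelian, so Z(G) = G

Z(ℤ_150) = ℤ_150


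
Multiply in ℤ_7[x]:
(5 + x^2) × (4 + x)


Expand and collect like terms; reduce coefficients mod 7:
x^0: 5·4 = 20 ≡ 6 (mod 7)
x^1: 5·1 + 0·4 = 5 ≡ 5 (mod 7)
x^2: 0·1 + 1·4 = 4 ≡ 4 (mod 7)
x^3: 1·1 = 1 ≡ 1 (mod 7)
Result: 6 + 5x + 4x^2 + x^3

f · g = 6 + 5x + 4x^2 + x^3


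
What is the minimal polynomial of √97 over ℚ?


√97 satisfies x² - 97 = 0, irreducible over ℚ since 97 is squarefree

Minimal polynomial: x² - 97


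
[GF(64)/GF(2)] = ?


GF(64) = GF(2^6), so the extension degree is 6

[GF(64)/GF(2)] = 6


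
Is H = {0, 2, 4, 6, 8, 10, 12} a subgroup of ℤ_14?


Subgroup test for H = {0, 2, 4, 6, 8, 10, 12} in (ℤ_14, +):
(1) 0 ∈ H? Yes
(2) Closure: for all a,b ∈ H, (a+b) mod 14 ∈ H? Yes
(3) Inverses: for all a ∈ H, -a mod 14 ∈ H? Yes

Yes, H is a subgroup of ℤ_14


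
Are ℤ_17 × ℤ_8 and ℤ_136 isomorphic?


Comparing ℤ_17 × ℤ_8 and ℤ_136:
gcd(17,8) = 1, so ℤ_17 × ℤ_8 ≅ ℤ_136 (CRT)

Yes, ℤ_17 × ℤ_8 ≅ ℤ_136


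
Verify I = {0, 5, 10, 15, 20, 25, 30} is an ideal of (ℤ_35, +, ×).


Check ideal conditions for I = {0, 5, 10, 15, 20, 25, 30} in ℤ_35:
(1) I is an additive subgroup? Yes
(2) For r ∈ ℤ_35 and a ∈ I: r·a ∈ I? Yes

Yes, I is an ideal of ℤ_35


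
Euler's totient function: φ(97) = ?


Factor n: 97 = 97
φ(n) = n · ∏(1 - 1/p) over distinct primes p | n
φ(97) = 97 · (1 - 1/97) = 96

φ(97) = 96


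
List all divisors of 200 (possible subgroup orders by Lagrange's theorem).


Lagrange's theorem: |H| divides |G|
|G| = 200
Divisors of 200: 1, 2, 4, 5, 8, 10, 20, 25, 40, 50, 100, 200

Possible subgroup orders: {1, 2, 4, 5, 8, 10, 20, 25, 40, 50, 100, 200}


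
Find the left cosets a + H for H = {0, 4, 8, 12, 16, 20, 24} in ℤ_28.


H = {0, 4, 8, 12, 16, 20, 24}, |H| = 7
Number of cosets = |G|/|H| = 28/7 = 4
0 + H = {0, 4, 8, 12, 16, 20, 24}
1 + H = {1, 5, 9, 13, 17, 21, 25}
2 + H = {2, 6, 10, 14, 18, 22, 26}
3 + H = {3, 7, 11, 15, 19, 23, 27}

Cosets: 0+H={0,4,8,12,16,20,24}; 1+H={1,5,9,13,17,21,25}; 2+H={2,6,10,14,18,22,26}; 3+H={3,7,11,15,19,23,27}


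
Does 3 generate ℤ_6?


g generates ℤ_n iff gcd(g, n) = 1
gcd(3, 6) = 3
Since gcd = 3 ≠ 1, ⟨3⟩ has order 2 < 6, so 3 is not a generator.

No, 3 does not generate ℤ_6


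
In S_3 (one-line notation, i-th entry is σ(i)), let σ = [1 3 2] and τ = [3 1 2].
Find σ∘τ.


σ∘τ: apply τ first, then σ
1 →τ 3 →σ 2
2 →τ 1 →σ 1
3 →τ 2 →σ 3

σ∘τ = [2 1 3]


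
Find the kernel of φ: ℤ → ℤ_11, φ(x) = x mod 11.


Kernel = preimage of identity
ker(φ) = {x ∈ ℤ : x ≡ 0 (mod 11)} = 11ℤ = {0, ±11, ±22, ...}

ker(φ) = 11ℤ


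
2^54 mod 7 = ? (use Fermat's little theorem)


Fermat's little theorem: if p is prime and gcd(a,p)=1, then a^(p-1) ≡ 1 (mod p)
p = 7 is prime, gcd(2,7) = 1
Reduce exponent: 54 mod 6 = 0
So 2^54 ≡ 2^0 (mod 7)
2^0 = 1

2^54 ≡ 1 (mod 7)


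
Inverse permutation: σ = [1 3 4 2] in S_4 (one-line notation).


To find σ⁻¹, swap domain and range:
σ(1) = 1 → σ⁻¹(1) = 1
σ(2) = 3 → σ⁻¹(3) = 2
σ(3) = 4 → σ⁻¹(4) = 3
σ(4) = 2 → σ⁻¹(2) = 4

σ⁻¹ = [1 4 2 3]


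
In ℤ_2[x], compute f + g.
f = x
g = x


Add coefficients mod 2:
x^0: 0 + 0 = 0 (mod 2)
x^1: 1 + 1 = 0 (mod 2)
Result: 0

f + g = 0


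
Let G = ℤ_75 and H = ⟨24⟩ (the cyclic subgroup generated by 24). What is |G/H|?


|⟨24⟩| = n / gcd(24, 75) = 75 / 3 = 25
H is normal (ℤ_75 is abelian).
|G/H| = |G| / |H| = 75 / 25 = 3

|G/H| = 3


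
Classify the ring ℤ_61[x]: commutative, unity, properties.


ℤ_61 is a field (n prime), so ℤ_61[x] is a commutative integral domain with unity
Commutative: Yes
Integral domain: Yes
Has unity: Yes

ℤ_61[x]: Commutative=Yes, Unity=Yes


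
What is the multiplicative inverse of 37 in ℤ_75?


Use the extended Euclidean algorithm to write 1 = 37·s + 75·t; then s mod 75 is the inverse.
Euclidean algorithm:
  37 = 0·75 + 37
  75 = 2·37 + 1
  37 = 37·1 + 0
gcd(37,75) = 1
Back-substitution gives: 37·(-2) + 75·(1) = 1
So 37⁻¹ ≡ -2 ≡ 73 (mod 75)
Check: 37 × 73 = 2701 ≡ 1 (mod 75) ✓

37⁻¹ ≡ 73 (mod 75)


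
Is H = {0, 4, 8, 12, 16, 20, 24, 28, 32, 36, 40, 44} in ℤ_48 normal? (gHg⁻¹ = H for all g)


H = {0, 4, 8, 12, 16, 20, 24, 28, 32, 36, 40, 44} in ℤ_48
ℤ_48 is abelian; every subgroup of an abelian group is normal

Yes, normal subgroup


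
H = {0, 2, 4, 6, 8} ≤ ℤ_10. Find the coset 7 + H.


7 + H = {7 + h (mod 10) : h ∈ H}
7+0=7, 7+2=9, 7+4=1, 7+6=3, 7+8=5
7 + H = {1, 3, 5, 7, 9} = 1 + H

7 + H = {1, 3, 5, 7, 9}


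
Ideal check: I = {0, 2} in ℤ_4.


Check ideal conditions for I = {0, 2} in ℤ_4:
(1) I is an additive subgroup? Yes
(2) For r ∈ ℤ_4 and a ∈ I: r·a ∈ I? Yes

Yes, I is an ideal of ℤ_4


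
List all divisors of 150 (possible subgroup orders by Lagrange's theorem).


Lagrange's theorem: |H| divides |G|
|G| = 150
Divisors of 150: 1, 2, 3, 5, 6, 10, 15, 25, 30, 50, 75, 150

Possible subgroup orders: {1, 2, 3, 5, 6, 10, 15, 25, 30, 50, 75, 150}


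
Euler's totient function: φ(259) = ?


Factor n: 259 = 7 × 37
φ(n) = n · ∏(1 - 1/p) over distinct primes p | n
φ(259) = 259 · (1 - 1/7) · (1 - 1/37) = 216

φ(259) = 216


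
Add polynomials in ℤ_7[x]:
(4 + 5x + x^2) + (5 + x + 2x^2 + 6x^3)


Add coefficients mod 7:
x^0: 4 + 5 = 2 (mod 7)
x^1: 5 + 1 = 6 (mod 7)
x^2: 1 + 2 = 3 (mod 7)
x^3: 0 + 6 = 6 (mod 7)
Result: 2 + 6x + 3x^2 + 6x^3

f + g = 2 + 6x + 3x^2 + 6x^3


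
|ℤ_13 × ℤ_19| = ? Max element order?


|ℤ_13 × ℤ_19| = 13 × 19 = 247
Max element order = lcm(13,19) = 247
Cyclic? Yes (gcd=1)

|ℤ_13×ℤ_19| = 247, max element order = 247


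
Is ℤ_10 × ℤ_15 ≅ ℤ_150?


Comparing ℤ_10 × ℤ_15 and ℤ_150:
gcd(10,15) = 5 ≠ 1. Max element order in ℤ_10×ℤ_15 is lcm(10,15) = 30 < 150, so it has no element of order 150

No, ℤ_10 × ℤ_15 ≇ ℤ_150


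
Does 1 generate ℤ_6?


g generates ℤ_n iff gcd(g, n) = 1
gcd(1, 6) = 1
Since gcd = 1, 1 is a generator.

Yes, 1 generates ℤ_6


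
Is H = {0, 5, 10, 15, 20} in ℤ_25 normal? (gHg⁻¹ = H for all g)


H = {0, 5, 10, 15, 20} in ℤ_25
ℤ_25 is abelian; every subgroup of an abelian group is normal

Yes, normal subgroup
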